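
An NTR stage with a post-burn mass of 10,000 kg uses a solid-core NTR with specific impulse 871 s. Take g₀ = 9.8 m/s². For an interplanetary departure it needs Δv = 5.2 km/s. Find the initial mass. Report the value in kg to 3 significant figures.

initial mass ≈ 18400 kg

v_e = Isp · g₀ = 871 × 9.8 = 8535.8 m/s.
m₀/m_f = exp(Δv / v_e) = exp(5200 / 8535.8) = exp(0.6092) = 1.8390.
m₀ = m_f × 1.8390 = 10,000 × 1.8390 = 18,390 kg.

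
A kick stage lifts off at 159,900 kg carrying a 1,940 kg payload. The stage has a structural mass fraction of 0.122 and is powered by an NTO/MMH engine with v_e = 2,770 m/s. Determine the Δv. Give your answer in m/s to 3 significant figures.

Δv ≈ 5600 m/s

Stage wet mass = m₀ − payload = 159,900 − 1,940 = 157,960 kg.
Stage dry mass = ε × stage wet mass = 0.122 × 157,960 = 19,271.1 kg.
Burnout mass m_f = stage dry + payload = 19,271.1 + 1,940 = 21,211.1 kg.
Using Δv = v_e ln(m₀/m_f): Δv = v_e · ln(159,900/21,211.1) = 2770.0 × ln(7.539) = 2770.0 × 2.0200 ≈ 5595 m/s.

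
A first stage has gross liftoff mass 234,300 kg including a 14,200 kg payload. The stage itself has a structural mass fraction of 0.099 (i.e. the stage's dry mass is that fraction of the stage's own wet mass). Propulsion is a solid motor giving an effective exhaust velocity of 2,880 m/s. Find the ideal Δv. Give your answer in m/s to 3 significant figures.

Δv ≈ 5400 m/s

Stage wet mass = m₀ − payload = 234,300 − 14,200 = 220,100 kg.
Stage dry mass = ε × stage wet mass = 0.099 × 220,100 = 21,789.9 kg.
Burnout mass m_f = stage dry + payload = 21,789.9 + 14,200 = 35,989.9 kg.
Using Δv = v_e ln(m₀/m_f): Δv = v_e · ln(234,300/35,989.9) = 2880.0 × ln(6.51) = 2880.0 × 1.8734 ≈ 5395 m/s.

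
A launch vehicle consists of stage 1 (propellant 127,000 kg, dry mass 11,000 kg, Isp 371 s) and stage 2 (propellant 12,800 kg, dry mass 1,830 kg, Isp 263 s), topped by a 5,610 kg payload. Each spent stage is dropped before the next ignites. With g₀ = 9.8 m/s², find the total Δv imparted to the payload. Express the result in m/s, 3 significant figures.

Ignition mass of stage 1 = 127,000+11,000 + 12,800+1,830 + 5,610 = 158,240 kg.
Stage 1: m₀ = 158,240 kg, m_f = 158,240 − 127,000 = 31,240 kg; Δv = 371×9.8×ln(5.065) = 3635.8×1.6224 ≈ 5899 m/s.
Stage 2: m₀ = 20,240 kg, m_f = 20,240 − 12,800 = 7,440 kg; Δv = 263×9.8×ln(2.72) = 2577.4×1.0008 ≈ 2579 m/s.
Total Δv = 5899 + 2579 = 8478 m/s.

Δv ≈ 8480 m/s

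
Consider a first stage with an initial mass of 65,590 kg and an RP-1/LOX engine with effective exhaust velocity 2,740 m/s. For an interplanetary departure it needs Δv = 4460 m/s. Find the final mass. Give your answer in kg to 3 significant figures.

final mass ≈ 12900 kg

By the Tsiolkovsky rocket equation, m₀/m_f = exp(Δv / v_e) = exp(4460 / 2740.0) = exp(1.6277) = 5.0923.
m_f = m₀ / 5.0923 = 65,590 / 5.0923 = 12,880.2 kg.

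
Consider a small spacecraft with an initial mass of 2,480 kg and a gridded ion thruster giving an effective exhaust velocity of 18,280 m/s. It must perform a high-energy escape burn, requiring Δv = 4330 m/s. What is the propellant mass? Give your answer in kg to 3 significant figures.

From the ideal rocket equation, m₀/m_f = exp(Δv / v_e) = exp(4330 / 18280.0) = exp(0.2369) = 1.2673.
m_f = 2,480 / 1.2673 = 1,956.92 kg, so propellant = m₀ − m_f = 2,480 − 1,956.92 = 523.08 kg.

propellant mass ≈ 523 kg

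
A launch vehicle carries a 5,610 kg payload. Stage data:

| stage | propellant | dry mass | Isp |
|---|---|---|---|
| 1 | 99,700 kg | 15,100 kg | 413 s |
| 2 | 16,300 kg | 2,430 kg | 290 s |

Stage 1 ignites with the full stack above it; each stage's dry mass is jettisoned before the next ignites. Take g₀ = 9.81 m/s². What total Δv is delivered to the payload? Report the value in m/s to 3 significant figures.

Ignition mass of stage 1 = 99,700+15,100 + 16,300+2,430 + 5,610 = 139,140 kg.
Stage 1: m₀ = 139,140 kg, m_f = 139,140 − 99,700 = 39,440 kg; Δv = 413×9.81×ln(3.528) = 4051.5×1.2607 ≈ 5108 m/s.
Stage 2: m₀ = 24,340 kg, m_f = 24,340 − 16,300 = 8,040 kg; Δv = 290×9.81×ln(3.027) = 2844.9×1.1077 ≈ 3151 m/s.
Total Δv = 5108 + 3151 = 8259 m/s.

Δv ≈ 8260 m/s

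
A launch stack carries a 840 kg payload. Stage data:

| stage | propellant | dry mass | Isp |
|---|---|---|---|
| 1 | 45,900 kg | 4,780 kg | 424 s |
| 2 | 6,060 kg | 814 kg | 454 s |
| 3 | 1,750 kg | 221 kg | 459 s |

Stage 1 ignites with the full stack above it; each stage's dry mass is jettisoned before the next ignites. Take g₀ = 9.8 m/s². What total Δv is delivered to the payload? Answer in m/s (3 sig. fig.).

Δv ≈ 14700 m/s

Ignition mass of stage 1 = 45,900+4,780 + 6,060+814 + 1,750+221 + 840 = 60,365 kg.
Stage 1: m₀ = 60,365 kg, m_f = 60,365 − 45,900 = 14,465 kg; Δv = 424×9.8×ln(4.173) = 4155.2×1.4287 ≈ 5936 m/s.
Stage 2: m₀ = 9,685 kg, m_f = 9,685 − 6,060 = 3,625 kg; Δv = 454×9.8×ln(2.672) = 4449.2×0.9827 ≈ 4372 m/s.
Stage 3: m₀ = 2,811 kg, m_f = 2,811 − 1,750 = 1,061 kg; Δv = 459×9.8×ln(2.649) = 4498.2×0.9743 ≈ 4383 m/s.
Total Δv = 5936 + 4372 + 4383 = 14691 m/s.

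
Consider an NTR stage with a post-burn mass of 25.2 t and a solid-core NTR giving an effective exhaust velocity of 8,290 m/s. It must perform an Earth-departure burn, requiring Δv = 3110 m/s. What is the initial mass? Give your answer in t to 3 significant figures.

initial mass ≈ 36.7 t

Using Δv = v_e ln(m₀/m_f): m₀/m_f = exp(Δv / v_e) = exp(3110 / 8290.0) = exp(0.3752) = 1.4552.
m₀ = m_f × 1.4552 = 25.2 × 1.4552 = 36.671 t.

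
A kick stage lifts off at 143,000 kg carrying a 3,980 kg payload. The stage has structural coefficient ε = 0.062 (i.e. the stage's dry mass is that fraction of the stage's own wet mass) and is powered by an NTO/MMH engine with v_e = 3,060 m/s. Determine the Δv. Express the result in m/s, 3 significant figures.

Δv ≈ 7430 m/s

Stage wet mass = m₀ − payload = 143,000 − 3,980 = 139,020 kg.
Stage dry mass = ε × stage wet mass = 0.062 × 139,020 = 8,619.24 kg.
Burnout mass m_f = stage dry + payload = 8,619.24 + 3,980 = 12,599.24 kg.
Using Δv = v_e ln(m₀/m_f): Δv = v_e · ln(143,000/12,599.24) = 3060.0 × ln(11.35) = 3060.0 × 2.4292 ≈ 7433 m/s.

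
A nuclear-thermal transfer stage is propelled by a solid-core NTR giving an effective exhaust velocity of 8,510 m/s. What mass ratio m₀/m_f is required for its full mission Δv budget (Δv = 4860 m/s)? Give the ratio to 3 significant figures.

Using Δv = v_e ln(m₀/m_f): m₀/m_f = exp(Δv / v_e) = exp(4860 / 8510.0) = exp(0.5711) = 1.7702.

mass ratio ≈ 1.77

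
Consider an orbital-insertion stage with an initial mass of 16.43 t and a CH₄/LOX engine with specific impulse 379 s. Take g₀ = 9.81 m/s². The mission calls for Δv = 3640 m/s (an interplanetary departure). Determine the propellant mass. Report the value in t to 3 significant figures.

v_e = Isp · g₀ = 379 × 9.81 = 3718.0 m/s.
m₀/m_f = exp(Δv / v_e) = exp(3640 / 3718.0) = exp(0.9790) = 2.6619.
m_f = 16.43 / 2.6619 = 6.17228 t, so propellant = m₀ − m_f = 16.43 − 6.17228 = 10.25772 t.

propellant mass ≈ 10.3 t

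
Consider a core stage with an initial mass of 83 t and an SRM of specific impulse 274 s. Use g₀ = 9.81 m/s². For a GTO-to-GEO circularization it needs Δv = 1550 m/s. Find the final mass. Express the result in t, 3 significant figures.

v_e = Isp · g₀ = 274 × 9.81 = 2687.9 m/s.
m₀/m_f = exp(Δv / v_e) = exp(1550 / 2687.9) = exp(0.5766) = 1.7801.
m_f = m₀ / 1.7801 = 83 / 1.7801 = 46.6266 t.

final mass ≈ 46.6 t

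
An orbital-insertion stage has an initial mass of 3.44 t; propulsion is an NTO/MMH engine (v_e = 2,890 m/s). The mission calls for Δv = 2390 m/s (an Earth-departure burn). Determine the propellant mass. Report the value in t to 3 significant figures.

m₀/m_f = exp(Δv / v_e) = exp(2390 / 2890.0) = exp(0.8270) = 2.2864.
m_f = 3.44 / 2.2864 = 1.50455 t, so propellant = m₀ − m_f = 3.44 − 1.50455 = 1.93545 t.

propellant mass ≈ 1.94 t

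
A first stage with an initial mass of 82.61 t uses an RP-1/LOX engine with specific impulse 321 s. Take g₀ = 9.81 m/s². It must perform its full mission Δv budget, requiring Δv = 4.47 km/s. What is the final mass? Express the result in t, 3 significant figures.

v_e = Isp · g₀ = 321 × 9.81 = 3149.0 m/s.
From the ideal rocket equation, m₀/m_f = exp(Δv / v_e) = exp(4470 / 3149.0) = exp(1.4195) = 4.1350.
m_f = m₀ / 4.1350 = 82.61 / 4.1350 = 19.9782 t.

final mass ≈ 20.0 t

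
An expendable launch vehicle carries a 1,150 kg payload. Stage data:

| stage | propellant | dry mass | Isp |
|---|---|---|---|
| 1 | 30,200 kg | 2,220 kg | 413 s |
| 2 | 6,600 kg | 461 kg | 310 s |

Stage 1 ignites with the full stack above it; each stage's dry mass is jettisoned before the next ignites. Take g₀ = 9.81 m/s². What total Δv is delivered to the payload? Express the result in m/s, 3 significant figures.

Ignition mass of stage 1 = 30,200+2,220 + 6,600+461 + 1,150 = 40,631 kg.
Stage 1: m₀ = 40,631 kg, m_f = 40,631 − 30,200 = 10,431 kg; Δv = 413×9.81×ln(3.895) = 4051.5×1.3597 ≈ 5509 m/s.
Stage 2: m₀ = 8,211 kg, m_f = 8,211 − 6,600 = 1,611 kg; Δv = 310×9.81×ln(5.097) = 3041.1×1.6286 ≈ 4953 m/s.
Total Δv = 5509 + 4953 = 10462 m/s.

Δv ≈ 10500 m/s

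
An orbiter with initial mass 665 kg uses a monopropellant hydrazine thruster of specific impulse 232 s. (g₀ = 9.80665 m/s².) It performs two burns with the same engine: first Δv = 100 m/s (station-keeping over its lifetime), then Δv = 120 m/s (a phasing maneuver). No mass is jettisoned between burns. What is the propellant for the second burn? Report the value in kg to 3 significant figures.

propellant for the second burn ≈ 32.7 kg

v_e = Isp · g₀ = 232 × 9.80665 = 2275.1 m/s.
After the first burn: m = 665 × exp(−100/2275.1) = 665 × 0.95700 = 636.405 kg.
After the second burn: m = 636.405 × exp(−120/2275.1) = 636.405 × 0.94862 = 603.707 kg.
Second-burn propellant = 636.405 − 603.707 = 32.698 kg.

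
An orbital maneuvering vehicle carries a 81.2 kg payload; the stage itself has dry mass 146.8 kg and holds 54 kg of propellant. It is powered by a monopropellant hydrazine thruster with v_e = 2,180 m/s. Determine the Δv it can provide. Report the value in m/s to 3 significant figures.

Δv ≈ 463 m/s

m₀ = payload + dry + propellant = 81.2 + 146.8 + 54 = 282 kg.
m_f = payload + dry = 81.2 + 146.8 = 228 kg.
Δv = v_e · ln(m₀/m_f) = 2180.0 × ln(1.237) = 2180.0 × 0.2126 ≈ 463.4 m/s.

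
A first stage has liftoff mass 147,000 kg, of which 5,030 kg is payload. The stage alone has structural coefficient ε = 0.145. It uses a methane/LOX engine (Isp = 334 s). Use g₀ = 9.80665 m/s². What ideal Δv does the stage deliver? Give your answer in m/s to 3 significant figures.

Δv ≈ 5720 m/s

Stage wet mass = m₀ − payload = 147,000 − 5,030 = 141,970 kg.
Stage dry mass = ε × stage wet mass = 0.145 × 141,970 = 20,585.7 kg.
Burnout mass m_f = stage dry + payload = 20,585.7 + 5,030 = 25,615.7 kg.
v_e = Isp · g₀ = 334 × 9.80665 = 3275.4 m/s.
Rocket equation: Δv = v_e · ln(147,000/25,615.7) = 3275.4 × ln(5.739) = 3275.4 × 1.7472 ≈ 5723 m/s.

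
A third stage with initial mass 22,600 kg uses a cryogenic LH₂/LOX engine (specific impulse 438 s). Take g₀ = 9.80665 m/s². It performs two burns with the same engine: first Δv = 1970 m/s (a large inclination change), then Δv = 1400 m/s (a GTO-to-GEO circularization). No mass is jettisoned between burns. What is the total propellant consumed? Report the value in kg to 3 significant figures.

total propellant consumed ≈ 12300 kg

v_e = Isp · g₀ = 438 × 9.80665 = 4295.3 m/s.
After the first burn: m = 22600 × exp(−1970/4295.3) = 22600 × 0.63214 = 14,286.4 kg.
After the second burn: m = 14,286.4 × exp(−1400/4295.3) = 14,286.4 × 0.72185 = 10,312.6 kg.
Total propellant = m₀ − m_final = 22600 − 10,312.6 = 12,287.4 kg.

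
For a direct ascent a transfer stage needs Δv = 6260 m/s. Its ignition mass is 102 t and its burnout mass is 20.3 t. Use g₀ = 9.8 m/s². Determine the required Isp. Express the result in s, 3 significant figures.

Isp ≈ 396 s

ln(m₀/m_f) = ln(102000/20300) = ln(5.025) = 1.6144.
v_e = Δv / ln(m₀/m_f) = 6260 / 1.6144 = 3877.7 m/s.
Isp = v_e / g₀ = 3877.7 / 9.8 = 395.7 s.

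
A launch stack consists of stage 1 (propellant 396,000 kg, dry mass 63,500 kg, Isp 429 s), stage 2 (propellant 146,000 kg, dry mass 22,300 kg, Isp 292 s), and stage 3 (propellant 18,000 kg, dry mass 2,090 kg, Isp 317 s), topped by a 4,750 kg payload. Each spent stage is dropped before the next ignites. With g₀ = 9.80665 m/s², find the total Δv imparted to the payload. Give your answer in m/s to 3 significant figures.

Ignition mass of stage 1 = 396,000+63,500 + 146,000+22,300 + 18,000+2,090 + 4,750 = 652,640 kg.
Stage 1: m₀ = 652,640 kg, m_f = 652,640 − 396,000 = 256,640 kg; Δv = 429×9.80665×ln(2.543) = 4207.1×0.9334 ≈ 3927 m/s.
Stage 2: m₀ = 193,140 kg, m_f = 193,140 − 146,000 = 47,140 kg; Δv = 292×9.80665×ln(4.097) = 2863.5×1.4103 ≈ 4038 m/s.
Stage 3: m₀ = 24,840 kg, m_f = 24,840 − 18,000 = 6,840 kg; Δv = 317×9.80665×ln(3.632) = 3108.7×1.2897 ≈ 4009 m/s.
Total Δv = 3927 + 4038 + 4009 = 11974 m/s.

Δv ≈ 12000 m/s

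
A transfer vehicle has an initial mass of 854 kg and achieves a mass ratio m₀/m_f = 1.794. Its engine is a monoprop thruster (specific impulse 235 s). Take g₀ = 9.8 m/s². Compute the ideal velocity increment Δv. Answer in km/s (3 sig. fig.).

v_e = Isp · g₀ = 235 × 9.8 = 2303.0 m/s.
Δv = v_e · ln(1.794) = 2303.0 × 0.5844 ≈ 1346.0 m/s.

Δv ≈ 1.35 km/s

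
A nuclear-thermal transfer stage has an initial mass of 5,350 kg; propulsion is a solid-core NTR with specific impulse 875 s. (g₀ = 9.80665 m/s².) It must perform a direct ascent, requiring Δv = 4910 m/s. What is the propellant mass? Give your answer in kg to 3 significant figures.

v_e = Isp · g₀ = 875 × 9.80665 = 8580.8 m/s.
Rocket equation: m₀/m_f = exp(Δv / v_e) = exp(4910 / 8580.8) = exp(0.5722) = 1.7722.
m_f = 5,350 / 1.7722 = 3,018.85 kg, so propellant = m₀ − m_f = 5,350 − 3,018.85 = 2,331.15 kg.

propellant mass ≈ 2330 kg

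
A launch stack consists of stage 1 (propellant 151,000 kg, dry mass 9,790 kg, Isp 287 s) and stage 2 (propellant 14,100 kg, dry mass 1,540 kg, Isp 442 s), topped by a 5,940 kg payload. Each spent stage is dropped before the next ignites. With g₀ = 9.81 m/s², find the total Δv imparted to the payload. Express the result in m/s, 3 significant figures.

Δv ≈ 9550 m/s

Ignition mass of stage 1 = 151,000+9,790 + 14,100+1,540 + 5,940 = 182,370 kg.
Stage 1: m₀ = 182,370 kg, m_f = 182,370 − 151,000 = 31,370 kg; Δv = 287×9.81×ln(5.814) = 2815.5×1.7602 ≈ 4956 m/s.
Stage 2: m₀ = 21,580 kg, m_f = 21,580 − 14,100 = 7,480 kg; Δv = 442×9.81×ln(2.885) = 4336.0×1.0595 ≈ 4594 m/s.
Total Δv = 4956 + 4594 = 9550 m/s.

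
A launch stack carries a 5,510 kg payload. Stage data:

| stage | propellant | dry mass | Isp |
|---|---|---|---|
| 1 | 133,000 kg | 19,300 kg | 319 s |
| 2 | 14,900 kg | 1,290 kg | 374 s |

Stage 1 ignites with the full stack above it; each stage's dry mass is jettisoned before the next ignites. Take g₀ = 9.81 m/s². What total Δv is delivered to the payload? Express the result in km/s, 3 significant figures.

Δv ≈ 8.78 km/s

Ignition mass of stage 1 = 133,000+19,300 + 14,900+1,290 + 5,510 = 174,000 kg.
Stage 1: m₀ = 174,000 kg, m_f = 174,000 − 133,000 = 41,000 kg; Δv = 319×9.81×ln(4.244) = 3129.4×1.4455 ≈ 4523 m/s.
Stage 2: m₀ = 21,700 kg, m_f = 21,700 − 14,900 = 6,800 kg; Δv = 374×9.81×ln(3.191) = 3668.9×1.1604 ≈ 4257 m/s.
Total Δv = 4523 + 4257 = 8780 m/s.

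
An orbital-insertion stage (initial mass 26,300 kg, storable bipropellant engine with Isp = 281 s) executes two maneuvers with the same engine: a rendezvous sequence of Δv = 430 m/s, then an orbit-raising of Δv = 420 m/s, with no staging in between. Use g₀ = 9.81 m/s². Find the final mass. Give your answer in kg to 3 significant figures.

final mass ≈ 19300 kg

v_e = Isp · g₀ = 281 × 9.81 = 2756.6 m/s.
After the first burn: m = 26300 × exp(−430/2756.6) = 26300 × 0.85557 = 22,501.5 kg.
After the second burn: m = 22,501.5 × exp(−420/2756.6) = 22,501.5 × 0.85868 = 19,321.6 kg.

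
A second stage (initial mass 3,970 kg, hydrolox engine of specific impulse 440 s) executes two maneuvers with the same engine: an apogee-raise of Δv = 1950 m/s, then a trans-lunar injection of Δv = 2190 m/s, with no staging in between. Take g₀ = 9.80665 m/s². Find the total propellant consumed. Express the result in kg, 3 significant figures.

total propellant consumed ≈ 2450 kg

v_e = Isp · g₀ = 440 × 9.80665 = 4314.9 m/s.
After the first burn: m = 3970 × exp(−1950/4314.9) = 3970 × 0.63641 = 2,526.55 kg.
After the second burn: m = 2,526.55 × exp(−2190/4314.9) = 2,526.55 × 0.60197 = 1,520.91 kg.
Total propellant = m₀ − m_final = 3970 − 1,520.91 = 2,449.09 kg.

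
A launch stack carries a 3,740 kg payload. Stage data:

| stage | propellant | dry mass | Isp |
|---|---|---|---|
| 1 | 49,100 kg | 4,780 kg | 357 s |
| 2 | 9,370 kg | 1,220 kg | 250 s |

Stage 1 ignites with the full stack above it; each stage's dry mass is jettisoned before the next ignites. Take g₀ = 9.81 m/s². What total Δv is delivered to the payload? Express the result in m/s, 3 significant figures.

Ignition mass of stage 1 = 49,100+4,780 + 9,370+1,220 + 3,740 = 68,210 kg.
Stage 1: m₀ = 68,210 kg, m_f = 68,210 − 49,100 = 19,110 kg; Δv = 357×9.81×ln(3.569) = 3502.2×1.2724 ≈ 4456 m/s.
Stage 2: m₀ = 14,330 kg, m_f = 14,330 − 9,370 = 4,960 kg; Δv = 250×9.81×ln(2.889) = 2452.5×1.0609 ≈ 2602 m/s.
Total Δv = 4456 + 2602 = 7058 m/s.

Δv ≈ 7060 m/s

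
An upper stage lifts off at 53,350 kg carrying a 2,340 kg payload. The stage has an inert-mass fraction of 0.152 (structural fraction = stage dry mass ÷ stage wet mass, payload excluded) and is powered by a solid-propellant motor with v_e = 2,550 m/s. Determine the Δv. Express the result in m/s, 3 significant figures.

Δv ≈ 4250 m/s

Stage wet mass = m₀ − payload = 53,350 − 2,340 = 51,010 kg.
Stage dry mass = ε × stage wet mass = 0.152 × 51,010 = 7,753.52 kg.
Burnout mass m_f = stage dry + payload = 7,753.52 + 2,340 = 10,093.52 kg.
Δv = v_e · ln(53,350/10,093.52) = 2550.0 × ln(5.286) = 2550.0 × 1.6650 ≈ 4246 m/s.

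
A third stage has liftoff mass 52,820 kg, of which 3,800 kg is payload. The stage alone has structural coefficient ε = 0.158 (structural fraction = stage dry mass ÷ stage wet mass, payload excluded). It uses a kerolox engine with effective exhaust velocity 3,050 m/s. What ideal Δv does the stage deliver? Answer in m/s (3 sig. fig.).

Δv ≈ 4640 m/s

Stage wet mass = m₀ − payload = 52,820 − 3,800 = 49,020 kg.
Stage dry mass = ε × stage wet mass = 0.158 × 49,020 = 7,745.16 kg.
Burnout mass m_f = stage dry + payload = 7,745.16 + 3,800 = 11,545.16 kg.
Δv = v_e · ln(52,820/11,545.16) = 3050.0 × ln(4.575) = 3050.0 × 1.5206 ≈ 4638 m/s.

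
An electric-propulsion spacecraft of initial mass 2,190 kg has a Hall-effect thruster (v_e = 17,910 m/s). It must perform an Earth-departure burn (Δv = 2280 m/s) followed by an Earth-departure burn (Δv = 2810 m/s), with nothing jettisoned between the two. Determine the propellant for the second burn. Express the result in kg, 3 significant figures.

propellant for the second burn ≈ 280 kg

After the first burn: m = 2190 × exp(−2280/17910.0) = 2190 × 0.88047 = 1,928.23 kg.
After the second burn: m = 1,928.23 × exp(−2810/17910.0) = 1,928.23 × 0.85479 = 1,648.23 kg.
Second-burn propellant = 1,928.23 − 1,648.23 = 280 kg.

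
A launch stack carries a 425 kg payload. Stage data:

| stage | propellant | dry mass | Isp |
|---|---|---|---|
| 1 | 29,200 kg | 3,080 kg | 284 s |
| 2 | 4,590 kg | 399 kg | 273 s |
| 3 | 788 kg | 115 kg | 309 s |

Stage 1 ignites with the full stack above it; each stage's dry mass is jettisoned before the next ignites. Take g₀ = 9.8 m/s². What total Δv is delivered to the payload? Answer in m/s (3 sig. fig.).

Ignition mass of stage 1 = 29,200+3,080 + 4,590+399 + 788+115 + 425 = 38,597 kg.
Stage 1: m₀ = 38,597 kg, m_f = 38,597 − 29,200 = 9,397 kg; Δv = 284×9.8×ln(4.107) = 2783.2×1.4128 ≈ 3932 m/s.
Stage 2: m₀ = 6,317 kg, m_f = 6,317 − 4,590 = 1,727 kg; Δv = 273×9.8×ln(3.658) = 2675.4×1.2969 ≈ 3470 m/s.
Stage 3: m₀ = 1,328 kg, m_f = 1,328 − 788 = 540 kg; Δv = 309×9.8×ln(2.459) = 3028.2×0.8999 ≈ 2725 m/s.
Total Δv = 3932 + 3470 + 2725 = 10127 m/s.

Δv ≈ 10100 m/s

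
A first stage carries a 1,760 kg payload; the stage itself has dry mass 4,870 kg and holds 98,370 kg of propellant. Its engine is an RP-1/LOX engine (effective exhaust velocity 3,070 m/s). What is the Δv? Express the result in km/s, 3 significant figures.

Δv ≈ 8.48 km/s

m₀ = payload + dry + propellant = 1,760 + 4,870 + 98,370 = 105,000 kg.
m_f = payload + dry = 1,760 + 4,870 = 6,630 kg.
Δv = v_e · ln(m₀/m_f) = 3070.0 × ln(15.84) = 3070.0 × 2.7624 ≈ 8480.4 m/s.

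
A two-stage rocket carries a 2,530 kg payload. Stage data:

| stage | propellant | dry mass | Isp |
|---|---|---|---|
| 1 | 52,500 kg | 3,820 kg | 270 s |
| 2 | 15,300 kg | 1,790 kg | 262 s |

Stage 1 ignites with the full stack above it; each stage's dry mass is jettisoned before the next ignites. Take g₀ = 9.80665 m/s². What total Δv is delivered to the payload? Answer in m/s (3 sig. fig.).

Ignition mass of stage 1 = 52,500+3,820 + 15,300+1,790 + 2,530 = 75,940 kg.
Stage 1: m₀ = 75,940 kg, m_f = 75,940 − 52,500 = 23,440 kg; Δv = 270×9.80665×ln(3.24) = 2647.8×1.1755 ≈ 3112 m/s.
Stage 2: m₀ = 19,620 kg, m_f = 19,620 − 15,300 = 4,320 kg; Δv = 262×9.80665×ln(4.542) = 2569.3×1.5133 ≈ 3888 m/s.
Total Δv = 3112 + 3888 = 7000 m/s.

Δv ≈ 7000 m/s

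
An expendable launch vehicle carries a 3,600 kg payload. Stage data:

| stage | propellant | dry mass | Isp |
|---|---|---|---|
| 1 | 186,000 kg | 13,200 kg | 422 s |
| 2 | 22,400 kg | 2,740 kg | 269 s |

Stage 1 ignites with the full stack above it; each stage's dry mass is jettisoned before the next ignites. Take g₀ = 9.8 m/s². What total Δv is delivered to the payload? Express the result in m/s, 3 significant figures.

Δv ≈ 11000 m/s

Ignition mass of stage 1 = 186,000+13,200 + 22,400+2,740 + 3,600 = 227,940 kg.
Stage 1: m₀ = 227,940 kg, m_f = 227,940 − 186,000 = 41,940 kg; Δv = 422×9.8×ln(5.435) = 4135.6×1.6928 ≈ 7001 m/s.
Stage 2: m₀ = 28,740 kg, m_f = 28,740 − 22,400 = 6,340 kg; Δv = 269×9.8×ln(4.533) = 2636.2×1.5114 ≈ 3984 m/s.
Total Δv = 7001 + 3984 = 10985 m/s.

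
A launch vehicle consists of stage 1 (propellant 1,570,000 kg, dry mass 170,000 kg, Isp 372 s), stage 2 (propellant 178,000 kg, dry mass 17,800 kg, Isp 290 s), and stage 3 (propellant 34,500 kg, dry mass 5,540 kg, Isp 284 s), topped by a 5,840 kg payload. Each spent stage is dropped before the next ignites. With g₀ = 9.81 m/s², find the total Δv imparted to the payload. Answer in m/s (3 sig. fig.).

Δv ≈ 13400 m/s

Ignition mass of stage 1 = 1,570,000+170,000 + 178,000+17,800 + 34,500+5,540 + 5,840 = 1,981,680 kg.
Stage 1: m₀ = 1,981,680 kg, m_f = 1,981,680 − 1,570,000 = 411,680 kg; Δv = 372×9.81×ln(4.814) = 3649.3×1.5715 ≈ 5735 m/s.
Stage 2: m₀ = 241,680 kg, m_f = 241,680 − 178,000 = 63,680 kg; Δv = 290×9.81×ln(3.795) = 2844.9×1.3337 ≈ 3794 m/s.
Stage 3: m₀ = 45,880 kg, m_f = 45,880 − 34,500 = 11,380 kg; Δv = 284×9.81×ln(4.032) = 2786.0×1.3942 ≈ 3884 m/s.
Total Δv = 5735 + 3794 + 3884 = 13413 m/s.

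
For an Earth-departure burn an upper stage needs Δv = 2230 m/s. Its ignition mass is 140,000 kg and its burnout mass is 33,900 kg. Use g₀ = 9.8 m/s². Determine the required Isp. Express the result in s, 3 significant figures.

ln(m₀/m_f) = ln(140000/33900) = ln(4.13) = 1.4182.
From the ideal rocket equation, v_e = Δv / ln(m₀/m_f) = 2230 / 1.4182 = 1572.4 m/s.
Isp = v_e / g₀ = 1572.4 / 9.8 = 160.4 s.

Isp ≈ 160 s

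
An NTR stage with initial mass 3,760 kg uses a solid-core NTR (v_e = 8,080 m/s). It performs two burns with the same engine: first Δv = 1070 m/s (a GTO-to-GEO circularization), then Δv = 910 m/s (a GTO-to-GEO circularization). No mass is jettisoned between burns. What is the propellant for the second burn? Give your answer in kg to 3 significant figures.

After the first burn: m = 3760 × exp(−1070/8080.0) = 3760 × 0.87597 = 3,293.65 kg.
After the second burn: m = 3,293.65 × exp(−910/8080.0) = 3,293.65 × 0.89349 = 2,942.84 kg.
Second-burn propellant = 3,293.65 − 2,942.84 = 350.81 kg.

propellant for the second burn ≈ 351 kg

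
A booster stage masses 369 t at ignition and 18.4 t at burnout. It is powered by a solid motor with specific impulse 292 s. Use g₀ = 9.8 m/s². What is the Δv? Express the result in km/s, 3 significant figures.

v_e = Isp · g₀ = 292 × 9.8 = 2861.6 m/s.
By the Tsiolkovsky rocket equation, Δv = v_e · ln(m₀/m_f) = 2861.6 × ln(20.05) = 2861.6 × 2.9984 ≈ 8580.4 m/s.

Δv ≈ 8.58 km/s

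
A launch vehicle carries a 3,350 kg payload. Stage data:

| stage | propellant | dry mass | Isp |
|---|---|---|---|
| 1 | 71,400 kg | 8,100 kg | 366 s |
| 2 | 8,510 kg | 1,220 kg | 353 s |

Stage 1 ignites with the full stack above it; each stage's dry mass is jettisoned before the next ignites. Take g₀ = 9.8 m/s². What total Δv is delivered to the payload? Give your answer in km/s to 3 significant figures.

Δv ≈ 8.93 km/s

Ignition mass of stage 1 = 71,400+8,100 + 8,510+1,220 + 3,350 = 92,580 kg.
Stage 1: m₀ = 92,580 kg, m_f = 92,580 − 71,400 = 21,180 kg; Δv = 366×9.8×ln(4.371) = 3586.8×1.4750 ≈ 5291 m/s.
Stage 2: m₀ = 13,080 kg, m_f = 13,080 − 8,510 = 4,570 kg; Δv = 353×9.8×ln(2.862) = 3459.4×1.0516 ≈ 3638 m/s.
Total Δv = 5291 + 3638 = 8929 m/s.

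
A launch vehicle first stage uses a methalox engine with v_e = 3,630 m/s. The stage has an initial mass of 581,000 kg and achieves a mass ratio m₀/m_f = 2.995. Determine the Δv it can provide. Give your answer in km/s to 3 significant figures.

Δv ≈ 3.98 km/s

Δv = v_e · ln(2.995) = 3630.0 × 1.0969 ≈ 3981.9 m/s.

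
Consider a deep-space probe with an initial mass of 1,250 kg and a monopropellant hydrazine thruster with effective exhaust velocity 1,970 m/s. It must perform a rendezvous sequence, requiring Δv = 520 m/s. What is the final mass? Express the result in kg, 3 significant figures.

final mass ≈ 960 kg

m₀/m_f = exp(Δv / v_e) = exp(520 / 1970.0) = exp(0.2640) = 1.3021.
m_f = m₀ / 1.3021 = 1,250 / 1.3021 = 959.988 kg.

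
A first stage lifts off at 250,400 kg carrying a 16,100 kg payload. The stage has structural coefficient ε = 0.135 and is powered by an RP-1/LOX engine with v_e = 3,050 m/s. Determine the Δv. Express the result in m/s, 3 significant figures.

Δv ≈ 5060 m/s

Stage wet mass = m₀ − payload = 250,400 − 16,100 = 234,300 kg.
Stage dry mass = ε × stage wet mass = 0.135 × 234,300 = 31,630.5 kg.
Burnout mass m_f = stage dry + payload = 31,630.5 + 16,100 = 47,730.5 kg.
Δv = v_e · ln(250,400/47,730.5) = 3050.0 × ln(5.246) = 3050.0 × 1.6575 ≈ 5055 m/s.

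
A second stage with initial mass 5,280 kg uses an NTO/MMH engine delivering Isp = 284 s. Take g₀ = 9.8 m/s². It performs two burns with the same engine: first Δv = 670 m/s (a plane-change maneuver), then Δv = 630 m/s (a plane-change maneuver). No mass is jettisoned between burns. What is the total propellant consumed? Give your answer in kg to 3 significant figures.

v_e = Isp · g₀ = 284 × 9.8 = 2783.2 m/s.
After the first burn: m = 5280 × exp(−670/2783.2) = 5280 × 0.78605 = 4,150.34 kg.
After the second burn: m = 4,150.34 × exp(−630/2783.2) = 4,150.34 × 0.79743 = 3,309.61 kg.
Total propellant = m₀ − m_final = 5280 − 3,309.61 = 1,970.39 kg.

total propellant consumed ≈ 1970 kg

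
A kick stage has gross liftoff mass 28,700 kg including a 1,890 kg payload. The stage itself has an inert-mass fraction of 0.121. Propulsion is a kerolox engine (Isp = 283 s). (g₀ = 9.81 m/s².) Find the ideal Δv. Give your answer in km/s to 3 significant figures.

Δv ≈ 4.78 km/s

Stage wet mass = m₀ − payload = 28,700 − 1,890 = 26,810 kg.
Stage dry mass = ε × stage wet mass = 0.121 × 26,810 = 3,244.01 kg.
Burnout mass m_f = stage dry + payload = 3,244.01 + 1,890 = 5,134.01 kg.
v_e = Isp · g₀ = 283 × 9.81 = 2776.2 m/s.
By the Tsiolkovsky rocket equation, Δv = v_e · ln(28,700/5,134.01) = 2776.2 × ln(5.59) = 2776.2 × 1.7210 ≈ 4778 m/s.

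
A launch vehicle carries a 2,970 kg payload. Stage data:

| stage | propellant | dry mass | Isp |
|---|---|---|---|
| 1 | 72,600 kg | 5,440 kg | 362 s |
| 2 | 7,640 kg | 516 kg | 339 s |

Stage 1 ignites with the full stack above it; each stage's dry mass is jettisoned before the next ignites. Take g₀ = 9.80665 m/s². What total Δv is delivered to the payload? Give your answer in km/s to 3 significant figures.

Δv ≈ 9.83 km/s

Ignition mass of stage 1 = 72,600+5,440 + 7,640+516 + 2,970 = 89,166 kg.
Stage 1: m₀ = 89,166 kg, m_f = 89,166 − 72,600 = 16,566 kg; Δv = 362×9.80665×ln(5.382) = 3550.0×1.6831 ≈ 5975 m/s.
Stage 2: m₀ = 11,126 kg, m_f = 11,126 − 7,640 = 3,486 kg; Δv = 339×9.80665×ln(3.192) = 3324.5×1.1605 ≈ 3858 m/s.
Total Δv = 5975 + 3858 = 9833 m/s.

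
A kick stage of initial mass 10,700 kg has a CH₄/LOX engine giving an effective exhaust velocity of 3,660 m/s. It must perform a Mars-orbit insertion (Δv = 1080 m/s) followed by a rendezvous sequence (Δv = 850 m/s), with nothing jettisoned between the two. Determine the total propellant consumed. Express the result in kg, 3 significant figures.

After the first burn: m = 10700 × exp(−1080/3660.0) = 10700 × 0.74447 = 7,965.83 kg.
After the second burn: m = 7,965.83 × exp(−850/3660.0) = 7,965.83 × 0.79276 = 6,314.99 kg.
Total propellant = m₀ − m_final = 10700 − 6,314.99 = 4,385.01 kg.

total propellant consumed ≈ 4390 kg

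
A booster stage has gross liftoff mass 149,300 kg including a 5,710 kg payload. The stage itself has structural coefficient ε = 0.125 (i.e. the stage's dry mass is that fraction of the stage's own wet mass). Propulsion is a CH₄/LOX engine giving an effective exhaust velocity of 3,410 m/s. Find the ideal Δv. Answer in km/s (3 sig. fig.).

Δv ≈ 6.28 km/s

Stage wet mass = m₀ − payload = 149,300 − 5,710 = 143,590 kg.
Stage dry mass = ε × stage wet mass = 0.125 × 143,590 = 17,948.8 kg.
Burnout mass m_f = stage dry + payload = 17,948.8 + 5,710 = 23,658.8 kg.
Δv = v_e · ln(149,300/23,658.8) = 3410.0 × ln(6.311) = 3410.0 × 1.8422 ≈ 6282 m/s.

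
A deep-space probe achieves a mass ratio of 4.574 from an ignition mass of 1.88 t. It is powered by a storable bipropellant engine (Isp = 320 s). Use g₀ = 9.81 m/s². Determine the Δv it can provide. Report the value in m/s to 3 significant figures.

Δv ≈ 4770 m/s

v_e = Isp · g₀ = 320 × 9.81 = 3139.2 m/s.
From the ideal rocket equation, Δv = v_e · ln(4.574) = 3139.2 × 1.5204 ≈ 4772.8 m/s.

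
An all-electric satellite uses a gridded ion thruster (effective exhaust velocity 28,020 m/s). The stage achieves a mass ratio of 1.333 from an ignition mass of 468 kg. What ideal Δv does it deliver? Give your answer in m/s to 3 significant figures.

Using Δv = v_e ln(m₀/m_f): Δv = v_e · ln(1.333) = 28020.0 × 0.2874 ≈ 8053.8 m/s.

Δv ≈ 8050 m/s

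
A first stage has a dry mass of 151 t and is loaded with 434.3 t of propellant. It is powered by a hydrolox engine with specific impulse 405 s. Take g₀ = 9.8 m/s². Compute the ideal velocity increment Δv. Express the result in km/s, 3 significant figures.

Δv ≈ 5.38 km/s

v_e = Isp · g₀ = 405 × 9.8 = 3969.0 m/s.
m₀ = m_dry + m_prop = 151 + 434.3 = 585.3 t.
Δv = v_e · ln(m₀/m_f) = 3969.0 × ln(3.876) = 3969.0 × 1.3548 ≈ 5377.4 m/s.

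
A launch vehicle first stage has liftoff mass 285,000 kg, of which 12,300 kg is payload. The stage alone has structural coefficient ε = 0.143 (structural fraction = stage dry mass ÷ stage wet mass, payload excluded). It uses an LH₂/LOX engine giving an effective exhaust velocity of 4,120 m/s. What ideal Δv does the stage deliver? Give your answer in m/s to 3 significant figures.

Δv ≈ 7070 m/s

Stage wet mass = m₀ − payload = 285,000 − 12,300 = 272,700 kg.
Stage dry mass = ε × stage wet mass = 0.143 × 272,700 = 38,996.1 kg.
Burnout mass m_f = stage dry + payload = 38,996.1 + 12,300 = 51,296.1 kg.
Δv = v_e · ln(285,000/51,296.1) = 4120.0 × ln(5.556) = 4120.0 × 1.7149 ≈ 7065 m/s.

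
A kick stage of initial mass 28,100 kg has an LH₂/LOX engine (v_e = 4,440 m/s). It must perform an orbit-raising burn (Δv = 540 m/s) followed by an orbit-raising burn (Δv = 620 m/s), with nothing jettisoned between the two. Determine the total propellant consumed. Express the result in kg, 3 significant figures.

total propellant consumed ≈ 6460 kg

After the first burn: m = 28100 × exp(−540/4440.0) = 28100 × 0.88548 = 24,882 kg.
After the second burn: m = 24,882 × exp(−620/4440.0) = 24,882 × 0.86967 = 21,639.1 kg.
Total propellant = m₀ − m_final = 28100 − 21,639.1 = 6,460.9 kg.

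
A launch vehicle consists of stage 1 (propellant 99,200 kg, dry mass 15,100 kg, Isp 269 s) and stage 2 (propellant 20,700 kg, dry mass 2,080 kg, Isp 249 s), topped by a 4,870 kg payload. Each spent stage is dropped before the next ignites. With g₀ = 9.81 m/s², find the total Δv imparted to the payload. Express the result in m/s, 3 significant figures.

Δv ≈ 6540 m/s

Ignition mass of stage 1 = 99,200+15,100 + 20,700+2,080 + 4,870 = 141,950 kg.
Stage 1: m₀ = 141,950 kg, m_f = 141,950 − 99,200 = 42,750 kg; Δv = 269×9.81×ln(3.32) = 2638.9×1.2001 ≈ 3167 m/s.
Stage 2: m₀ = 27,650 kg, m_f = 27,650 − 20,700 = 6,950 kg; Δv = 249×9.81×ln(3.978) = 2442.7×1.3809 ≈ 3373 m/s.
Total Δv = 3167 + 3373 = 6540 m/s.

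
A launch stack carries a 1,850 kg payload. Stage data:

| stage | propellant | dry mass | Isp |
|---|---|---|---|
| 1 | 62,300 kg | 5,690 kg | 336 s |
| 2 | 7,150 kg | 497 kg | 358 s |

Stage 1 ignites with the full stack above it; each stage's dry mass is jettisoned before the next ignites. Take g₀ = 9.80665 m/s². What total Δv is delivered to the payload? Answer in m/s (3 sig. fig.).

Δv ≈ 10300 m/s

Ignition mass of stage 1 = 62,300+5,690 + 7,150+497 + 1,850 = 77,487 kg.
Stage 1: m₀ = 77,487 kg, m_f = 77,487 − 62,300 = 15,187 kg; Δv = 336×9.80665×ln(5.102) = 3295.0×1.6297 ≈ 5370 m/s.
Stage 2: m₀ = 9,497 kg, m_f = 9,497 − 7,150 = 2,347 kg; Δv = 358×9.80665×ln(4.046) = 3510.8×1.3978 ≈ 4908 m/s.
Total Δv = 5370 + 4908 = 10278 m/s.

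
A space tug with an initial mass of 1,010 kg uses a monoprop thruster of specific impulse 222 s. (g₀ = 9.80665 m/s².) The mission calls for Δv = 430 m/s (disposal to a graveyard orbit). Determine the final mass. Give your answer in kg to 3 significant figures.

v_e = Isp · g₀ = 222 × 9.80665 = 2177.1 m/s.
m₀/m_f = exp(Δv / v_e) = exp(430 / 2177.1) = exp(0.1975) = 1.2184.
m_f = m₀ / 1.2184 = 1,010 / 1.2184 = 828.956 kg.

final mass ≈ 829 kg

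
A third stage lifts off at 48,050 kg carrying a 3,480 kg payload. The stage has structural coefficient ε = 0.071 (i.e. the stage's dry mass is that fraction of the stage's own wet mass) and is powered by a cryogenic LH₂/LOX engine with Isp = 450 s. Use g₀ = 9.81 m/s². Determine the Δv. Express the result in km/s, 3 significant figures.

Δv ≈ 8.73 km/s

Stage wet mass = m₀ − payload = 48,050 − 3,480 = 44,570 kg.
Stage dry mass = ε × stage wet mass = 0.071 × 44,570 = 3,164.47 kg.
Burnout mass m_f = stage dry + payload = 3,164.47 + 3,480 = 6,644.47 kg.
v_e = Isp · g₀ = 450 × 9.81 = 4414.5 m/s.
Rocket equation: Δv = v_e · ln(48,050/6,644.47) = 4414.5 × ln(7.232) = 4414.5 × 1.9785 ≈ 8734 m/s.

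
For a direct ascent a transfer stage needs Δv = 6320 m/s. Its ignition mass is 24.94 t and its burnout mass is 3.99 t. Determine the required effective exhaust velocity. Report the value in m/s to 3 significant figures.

v_e ≈ 3450 m/s

ln(m₀/m_f) = ln(24940/3990) = ln(6.251) = 1.8327.
v_e = Δv / ln(m₀/m_f) = 6320 / 1.8327 = 3448.5 m/s.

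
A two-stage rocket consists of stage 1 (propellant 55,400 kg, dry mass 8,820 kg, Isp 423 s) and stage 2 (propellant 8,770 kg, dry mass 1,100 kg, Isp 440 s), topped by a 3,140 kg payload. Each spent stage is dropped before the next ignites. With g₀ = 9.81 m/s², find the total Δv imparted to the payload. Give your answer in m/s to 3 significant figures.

Ignition mass of stage 1 = 55,400+8,820 + 8,770+1,100 + 3,140 = 77,230 kg.
Stage 1: m₀ = 77,230 kg, m_f = 77,230 − 55,400 = 21,830 kg; Δv = 423×9.81×ln(3.538) = 4149.6×1.2635 ≈ 5243 m/s.
Stage 2: m₀ = 13,010 kg, m_f = 13,010 − 8,770 = 4,240 kg; Δv = 440×9.81×ln(3.068) = 4316.4×1.1212 ≈ 4839 m/s.
Total Δv = 5243 + 4839 = 10082 m/s.

Δv ≈ 10100 m/s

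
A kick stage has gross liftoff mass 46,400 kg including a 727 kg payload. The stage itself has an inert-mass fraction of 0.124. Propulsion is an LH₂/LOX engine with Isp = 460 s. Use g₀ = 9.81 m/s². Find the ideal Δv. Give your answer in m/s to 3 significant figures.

Stage wet mass = m₀ − payload = 46,400 − 727 = 45,673 kg.
Stage dry mass = ε × stage wet mass = 0.124 × 45,673 = 5,663.45 kg.
Burnout mass m_f = stage dry + payload = 5,663.45 + 727 = 6,390.45 kg.
v_e = Isp · g₀ = 460 × 9.81 = 4512.6 m/s.
Rocket equation: Δv = v_e · ln(46,400/6,390.45) = 4512.6 × ln(7.261) = 4512.6 × 1.9825 ≈ 8946 m/s.

Δv ≈ 8950 m/s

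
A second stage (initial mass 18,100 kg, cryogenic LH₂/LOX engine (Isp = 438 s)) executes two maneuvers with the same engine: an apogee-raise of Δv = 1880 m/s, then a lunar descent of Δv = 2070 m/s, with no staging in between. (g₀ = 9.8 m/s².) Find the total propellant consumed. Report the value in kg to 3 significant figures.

v_e = Isp · g₀ = 438 × 9.8 = 4292.4 m/s.
After the first burn: m = 18100 × exp(−1880/4292.4) = 18100 × 0.64534 = 11,680.7 kg.
After the second burn: m = 11,680.7 × exp(−2070/4292.4) = 11,680.7 × 0.61739 = 7,211.55 kg.
Total propellant = m₀ − m_final = 18100 − 7,211.55 = 10,888.45 kg.

total propellant consumed ≈ 10900 kg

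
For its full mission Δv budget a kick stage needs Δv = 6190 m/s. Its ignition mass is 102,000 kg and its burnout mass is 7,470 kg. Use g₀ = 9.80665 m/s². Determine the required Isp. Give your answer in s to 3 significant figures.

Isp ≈ 241 s

ln(m₀/m_f) = ln(102000/7470) = ln(13.65) = 2.6141.
v_e = Δv / ln(m₀/m_f) = 6190 / 2.6141 = 2367.9 m/s.
Isp = v_e / g₀ = 2367.9 / 9.80665 = 241.5 s.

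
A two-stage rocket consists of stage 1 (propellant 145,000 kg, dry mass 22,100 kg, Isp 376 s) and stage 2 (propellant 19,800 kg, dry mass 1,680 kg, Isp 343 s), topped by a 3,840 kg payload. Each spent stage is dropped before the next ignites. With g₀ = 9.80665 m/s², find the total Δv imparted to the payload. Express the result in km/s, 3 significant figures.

Δv ≈ 10.3 km/s

Ignition mass of stage 1 = 145,000+22,100 + 19,800+1,680 + 3,840 = 192,420 kg.
Stage 1: m₀ = 192,420 kg, m_f = 192,420 − 145,000 = 47,420 kg; Δv = 376×9.80665×ln(4.058) = 3687.3×1.4006 ≈ 5165 m/s.
Stage 2: m₀ = 25,320 kg, m_f = 25,320 − 19,800 = 5,520 kg; Δv = 343×9.80665×ln(4.587) = 3363.7×1.5232 ≈ 5124 m/s.
Total Δv = 5165 + 5124 = 10289 m/s.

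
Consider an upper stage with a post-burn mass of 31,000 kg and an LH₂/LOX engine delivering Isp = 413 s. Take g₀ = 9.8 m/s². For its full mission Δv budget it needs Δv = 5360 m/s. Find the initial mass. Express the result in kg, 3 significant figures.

initial mass ≈ 117000 kg

v_e = Isp · g₀ = 413 × 9.8 = 4047.4 m/s.
m₀/m_f = exp(Δv / v_e) = exp(5360 / 4047.4) = exp(1.3243) = 3.7596.
m₀ = m_f × 3.7596 = 31,000 × 3.7596 = 116,548 kg.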